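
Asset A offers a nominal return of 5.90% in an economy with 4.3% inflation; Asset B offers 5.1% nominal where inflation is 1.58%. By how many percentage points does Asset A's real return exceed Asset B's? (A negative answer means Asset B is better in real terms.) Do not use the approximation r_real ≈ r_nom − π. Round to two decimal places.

-1.93

Asset A real return: 1.0590/1.043 − 1 = 1.534%.
Asset B real return: 1.051/1.0158 − 1 = 3.465%.
Difference: 1.534 − 3.465 = -1.931 pp.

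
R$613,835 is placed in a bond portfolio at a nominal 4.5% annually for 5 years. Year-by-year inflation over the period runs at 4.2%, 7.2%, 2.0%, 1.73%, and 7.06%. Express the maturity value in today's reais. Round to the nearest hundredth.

Nominal value at maturity: R$613,835 × (1 + 4.5%)^5 ≈ R$764,950.09.
Price-level factor over 5 years: 1.042 × 1.072 × 1.020 × 1.0173 × 1.0706 ≈ 1.2409062148.
Dividing the nominal maturity value by the price-level factor gives the value in today's money.

R$616,444.72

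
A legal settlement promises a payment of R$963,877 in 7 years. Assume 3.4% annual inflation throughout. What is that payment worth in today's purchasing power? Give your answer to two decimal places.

R$762,742.32

Price-level factor over 7 years: (1 + 3.4%)^7 ≈ 1.2636993768.
Purchasing power today: R$963,877 divided by that factor.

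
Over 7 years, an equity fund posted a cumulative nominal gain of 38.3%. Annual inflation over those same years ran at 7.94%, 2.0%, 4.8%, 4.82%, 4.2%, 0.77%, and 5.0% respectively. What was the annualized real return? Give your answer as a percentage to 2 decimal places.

Cumulative inflation factor: 1.0794 × 1.020 × 1.048 × 1.0482 × 1.042 × 1.0077 × 1.050 ≈ 1.33345.
Nominal growth factor: 1.38300. Real growth factor = 1.38300 / 1.33345 ≈ 1.03716.
Annualized: 1.03716^(1/7) − 1 ≈ 0.00523.

0.52%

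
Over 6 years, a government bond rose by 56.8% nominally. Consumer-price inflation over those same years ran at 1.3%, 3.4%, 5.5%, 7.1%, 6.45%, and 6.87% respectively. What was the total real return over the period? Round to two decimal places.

16.46%

Cumulative inflation factor: 1.013 × 1.034 × 1.055 × 1.071 × 1.0645 × 1.0687 ≈ 1.34640.
Nominal growth factor: 1.56800. Real growth factor = 1.56800 / 1.34640 ≈ 1.16459.
Total real return ≈ 16.4589%.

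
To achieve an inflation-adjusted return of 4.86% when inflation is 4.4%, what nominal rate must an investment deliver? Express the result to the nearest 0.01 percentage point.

9.47%

By the Fisher equation, 1 + r_nom = (1 + 4.86%)(1 + 4.4%) = 1.0486 × 1.044 = 1.0947384.
So r_nom = 9.47384%.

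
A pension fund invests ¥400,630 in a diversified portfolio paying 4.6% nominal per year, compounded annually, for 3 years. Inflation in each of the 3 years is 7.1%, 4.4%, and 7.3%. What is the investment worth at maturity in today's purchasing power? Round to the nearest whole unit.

¥382,163

Nominal value at maturity: ¥400,630 × (1 + 4.6%)^3 ≈ ¥458,499.
Price-level factor over 3 years: 1.071 × 1.044 × 1.073 = 1.199747052.
The maturity value deflated by that factor is the answer in today's purchasing power.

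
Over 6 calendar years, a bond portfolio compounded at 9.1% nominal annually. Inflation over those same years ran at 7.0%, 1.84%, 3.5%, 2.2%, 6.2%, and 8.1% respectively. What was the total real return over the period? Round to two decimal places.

Cumulative inflation factor: 1.070 × 1.0184 × 1.035 × 1.022 × 1.062 × 1.081 ≈ 1.32326.
Nominal growth factor: 1.68635. Real growth factor = 1.68635 / 1.32326 ≈ 1.27440.
Total real return ≈ 27.4397%.

27.44%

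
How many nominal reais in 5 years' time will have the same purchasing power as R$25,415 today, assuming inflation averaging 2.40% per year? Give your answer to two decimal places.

R$28,614.75

Cumulative price-level factor: (1+2.40%)^5 ≈ 1.1258999068.
Multiplying R$25,415 by the price-level factor gives the future nominal sum.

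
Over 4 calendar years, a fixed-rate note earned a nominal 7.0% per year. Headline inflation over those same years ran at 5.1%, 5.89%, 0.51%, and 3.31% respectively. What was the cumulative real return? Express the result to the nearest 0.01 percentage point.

13.43%

Cumulative inflation factor: 1.051 × 1.0589 × 1.0051 × 1.0331 ≈ 1.15560.
Nominal growth factor: 1.31080. Real growth factor = 1.31080 / 1.15560 ≈ 1.13429.
Total real return ≈ 13.4294%.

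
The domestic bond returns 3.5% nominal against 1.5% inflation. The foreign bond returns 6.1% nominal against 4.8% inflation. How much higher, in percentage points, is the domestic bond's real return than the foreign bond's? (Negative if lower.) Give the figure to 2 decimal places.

The domestic bond real return: 1.035/1.015 − 1 = 1.970%.
The foreign bond real return: 1.061/1.048 − 1 = 1.240%.
Difference: 1.970 − 1.240 = 0.730 pp.

0.73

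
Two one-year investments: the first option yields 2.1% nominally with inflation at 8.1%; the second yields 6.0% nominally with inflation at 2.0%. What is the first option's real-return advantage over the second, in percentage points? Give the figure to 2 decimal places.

The first option real return: 1.021/1.081 − 1 = -5.550%.
The second real return: 1.060/1.020 − 1 = 3.922%.
Difference: -5.550 − 3.922 = -9.472 pp.

-9.47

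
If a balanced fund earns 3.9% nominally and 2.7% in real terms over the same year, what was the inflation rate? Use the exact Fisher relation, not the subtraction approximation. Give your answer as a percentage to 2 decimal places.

1.17%

From (1+r_nom) = (1+r_real)(1+π), we get 1+π = (1 + 3.9%)/(1 + 2.7%) = 1.039/1.027 ≈ 1.01168.
So π ≈ 1.1685%.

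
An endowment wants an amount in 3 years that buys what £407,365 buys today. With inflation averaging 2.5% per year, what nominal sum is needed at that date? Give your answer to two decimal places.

£438,687.55

Cumulative price-level factor: (1+2.5%)^3 = 1.076890625.
Multiplying £407,365 by the price-level factor gives the future nominal sum.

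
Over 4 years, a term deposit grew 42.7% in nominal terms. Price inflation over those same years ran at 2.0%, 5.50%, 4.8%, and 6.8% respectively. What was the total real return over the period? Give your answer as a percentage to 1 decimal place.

18.5%

Cumulative inflation factor: 1.020 × 1.0550 × 1.048 × 1.068 ≈ 1.20444.
Nominal growth factor: 1.42700. Real growth factor = 1.42700 / 1.20444 ≈ 1.18478.
Total real return ≈ 18.4783%.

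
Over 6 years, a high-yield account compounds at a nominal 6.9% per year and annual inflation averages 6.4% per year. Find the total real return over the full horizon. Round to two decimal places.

The annual real rate is (1+6.9%)/(1+6.4%) − 1 = 0.4699%.
Compounded over 6 years: (1 + 0.004699)^6 − 1 ≈ 0.02853.

2.85%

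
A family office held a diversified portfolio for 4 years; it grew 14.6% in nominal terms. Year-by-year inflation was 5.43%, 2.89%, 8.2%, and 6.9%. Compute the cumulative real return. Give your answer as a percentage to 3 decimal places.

Cumulative inflation factor: 1.0543 × 1.0289 × 1.082 × 1.069 ≈ 1.25471.
Nominal growth factor: 1.14600. Real growth factor = 1.14600 / 1.25471 ≈ 0.91336.
Total real return ≈ -8.6639%.

-8.664%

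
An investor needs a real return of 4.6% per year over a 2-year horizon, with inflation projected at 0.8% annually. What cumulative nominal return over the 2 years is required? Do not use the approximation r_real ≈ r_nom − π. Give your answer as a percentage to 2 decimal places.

11.17%

Required annual nominal rate: (1+4.6%)(1+0.8%) − 1 = 5.4368%.
Cumulative over 2 years: (1 + 0.054368)^2 − 1 ≈ 0.11169.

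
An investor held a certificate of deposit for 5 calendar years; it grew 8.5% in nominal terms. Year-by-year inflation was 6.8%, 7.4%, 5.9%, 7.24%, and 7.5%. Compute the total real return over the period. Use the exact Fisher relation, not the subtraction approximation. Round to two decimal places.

Cumulative inflation factor: 1.068 × 1.074 × 1.059 × 1.0724 × 1.075 ≈ 1.40035.
Nominal growth factor: 1.08500. Real growth factor = 1.08500 / 1.40035 ≈ 0.77481.
Total real return ≈ -22.5194%.

-22.52%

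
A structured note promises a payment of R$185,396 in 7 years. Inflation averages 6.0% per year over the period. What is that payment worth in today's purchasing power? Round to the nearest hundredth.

R$123,298.93

Price-level factor over 7 years: (1 + 6.0%)^7 ≈ 1.5036302590.
Purchasing power today: R$185,396 divided by that factor.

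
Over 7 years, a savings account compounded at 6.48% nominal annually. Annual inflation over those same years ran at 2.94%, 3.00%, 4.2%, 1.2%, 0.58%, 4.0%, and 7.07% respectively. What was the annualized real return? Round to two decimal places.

Cumulative inflation factor: 1.0294 × 1.0300 × 1.042 × 1.012 × 1.0058 × 1.040 × 1.0707 ≈ 1.25223.
Nominal growth factor: 1.55194. Real growth factor = 1.55194 / 1.25223 ≈ 1.23935.
Annualized: 1.23935^(1/7) − 1 ≈ 0.03113.

3.11%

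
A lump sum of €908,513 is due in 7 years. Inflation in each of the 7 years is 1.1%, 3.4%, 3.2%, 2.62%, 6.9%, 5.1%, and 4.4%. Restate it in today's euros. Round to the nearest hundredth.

Price-level factor over 7 years: 1.011 × 1.034 × 1.032 × 1.0262 × 1.069 × 1.051 × 1.044 ≈ 1.2985668796.
Purchasing power today: €908,513 divided by that factor.

€699,627.42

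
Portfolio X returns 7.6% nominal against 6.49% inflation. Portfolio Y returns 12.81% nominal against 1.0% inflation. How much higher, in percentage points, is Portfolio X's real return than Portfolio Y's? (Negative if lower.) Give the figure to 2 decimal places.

Portfolio X real return: 1.076/1.0649 − 1 = 1.042%.
Portfolio Y real return: 1.1281/1.010 − 1 = 11.693%.
Difference: 1.042 − 11.693 = -10.651 pp.

-10.65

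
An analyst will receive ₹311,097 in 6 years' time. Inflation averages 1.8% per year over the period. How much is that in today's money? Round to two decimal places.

₹279,517.60

Price-level factor over 6 years: (1 + 1.8%)^6 ≈ 1.1129782260.
Purchasing power today: ₹311,097 divided by that factor.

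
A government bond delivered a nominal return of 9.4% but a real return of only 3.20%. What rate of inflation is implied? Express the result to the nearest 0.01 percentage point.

6.01%

From (1+r_nom) = (1+r_real)(1+π), we get 1+π = (1 + 9.4%)/(1 + 3.20%) = 1.094/1.0320 ≈ 1.06008.
So π ≈ 6.0078%.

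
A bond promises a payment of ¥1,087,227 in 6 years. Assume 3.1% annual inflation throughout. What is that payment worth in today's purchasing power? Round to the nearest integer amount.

Price-level factor over 6 years: (1 + 3.1%)^6 ≈ 1.2010248455.
Purchasing power today: ¥1,087,227 divided by that factor.

¥905,249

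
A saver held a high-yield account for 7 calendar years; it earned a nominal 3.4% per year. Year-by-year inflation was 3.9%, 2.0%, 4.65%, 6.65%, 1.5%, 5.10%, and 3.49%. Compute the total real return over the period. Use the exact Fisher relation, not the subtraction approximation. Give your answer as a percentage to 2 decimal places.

Cumulative inflation factor: 1.039 × 1.020 × 1.0465 × 1.0665 × 1.015 × 1.0510 × 1.0349 ≈ 1.30582.
Nominal growth factor: 1.26370. Real growth factor = 1.26370 / 1.30582 ≈ 0.96774.
Total real return ≈ -3.2255%.

-3.23%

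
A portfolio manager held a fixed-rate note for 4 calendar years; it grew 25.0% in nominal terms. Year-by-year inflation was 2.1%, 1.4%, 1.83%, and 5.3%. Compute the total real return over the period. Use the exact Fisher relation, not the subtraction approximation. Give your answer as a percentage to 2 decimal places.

12.60%

Cumulative inflation factor: 1.021 × 1.014 × 1.0183 × 1.053 ≈ 1.11011.
Nominal growth factor: 1.25000. Real growth factor = 1.25000 / 1.11011 ≈ 1.12601.
Total real return ≈ 12.6010%.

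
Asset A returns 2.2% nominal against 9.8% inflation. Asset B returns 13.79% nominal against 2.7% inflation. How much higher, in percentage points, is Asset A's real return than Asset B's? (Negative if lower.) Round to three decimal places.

Asset A real return: 1.022/1.098 − 1 = -6.9217%.
Asset B real return: 1.1379/1.027 − 1 = 10.7984%.
Difference: -6.9217 − 10.7984 = -17.7201 pp.

-17.720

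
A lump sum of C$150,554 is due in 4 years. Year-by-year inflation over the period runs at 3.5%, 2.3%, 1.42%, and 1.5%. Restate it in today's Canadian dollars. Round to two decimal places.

Price-level factor over 4 years: 1.035 × 1.023 × 1.0142 × 1.015 ≈ 1.0899476315.
Purchasing power today: C$150,554 divided by that factor.

C$138,129.57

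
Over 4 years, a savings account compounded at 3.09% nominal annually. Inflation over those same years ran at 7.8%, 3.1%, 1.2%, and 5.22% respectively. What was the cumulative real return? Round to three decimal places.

Cumulative inflation factor: 1.078 × 1.031 × 1.012 × 1.0522 ≈ 1.18347.
Nominal growth factor: 1.12945. Real growth factor = 1.12945 / 1.18347 ≈ 0.95435.
Total real return ≈ -4.5645%.

-4.565%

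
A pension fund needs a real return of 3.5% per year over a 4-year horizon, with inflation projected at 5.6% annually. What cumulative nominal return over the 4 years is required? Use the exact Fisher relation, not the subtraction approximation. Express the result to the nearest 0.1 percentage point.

Required annual nominal rate: (1+3.5%)(1+5.6%) − 1 = 9.296%.
Cumulative over 4 years: (1 + 0.09296)^4 − 1 ≈ 0.42698.

42.7%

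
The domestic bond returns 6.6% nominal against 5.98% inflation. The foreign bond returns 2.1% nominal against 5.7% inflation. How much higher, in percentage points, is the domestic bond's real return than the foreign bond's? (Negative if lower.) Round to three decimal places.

The domestic bond real return: 1.066/1.0598 − 1 = 0.5850%.
The foreign bond real return: 1.021/1.057 − 1 = -3.4059%.
Difference: 0.5850 − (-3.4059) = 3.9909 pp.

3.991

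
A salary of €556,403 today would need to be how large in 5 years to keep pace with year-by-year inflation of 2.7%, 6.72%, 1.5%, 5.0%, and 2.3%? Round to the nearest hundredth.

€664,869.94

Cumulative price-level factor: 1.027 × 1.0672 × 1.015 × 1.050 × 1.023 ≈ 1.1949431258.
The nominal amount required is €556,403 scaled up by that factor.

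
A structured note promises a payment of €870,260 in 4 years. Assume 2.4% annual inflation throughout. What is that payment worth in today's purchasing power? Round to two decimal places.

€791,496.86

Price-level factor over 4 years: (1 + 2.4%)^4 ≈ 1.0995116278.
Purchasing power today: €870,260 divided by that factor.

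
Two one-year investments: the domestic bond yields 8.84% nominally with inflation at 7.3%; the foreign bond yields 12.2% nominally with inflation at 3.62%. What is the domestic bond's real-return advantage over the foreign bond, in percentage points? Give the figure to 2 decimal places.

-6.85

The domestic bond real return: 1.0884/1.073 − 1 = 1.435%.
The foreign bond real return: 1.122/1.0362 − 1 = 8.280%.
Difference: 1.435 − 8.280 = -6.845 pp.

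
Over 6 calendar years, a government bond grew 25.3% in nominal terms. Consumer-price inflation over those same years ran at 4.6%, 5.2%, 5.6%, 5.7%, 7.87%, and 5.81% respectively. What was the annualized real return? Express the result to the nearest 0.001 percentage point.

-1.854%

Cumulative inflation factor: 1.046 × 1.052 × 1.056 × 1.057 × 1.0787 × 1.0581 ≈ 1.40189.
Nominal growth factor: 1.25300. Real growth factor = 1.25300 / 1.40189 ≈ 0.89379.
Annualized: 0.89379^(1/6) − 1 ≈ -0.01854.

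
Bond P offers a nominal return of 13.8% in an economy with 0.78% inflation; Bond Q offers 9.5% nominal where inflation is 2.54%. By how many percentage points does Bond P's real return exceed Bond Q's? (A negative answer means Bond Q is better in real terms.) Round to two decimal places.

Bond P real return: 1.138/1.0078 − 1 = 12.919%.
Bond Q real return: 1.095/1.0254 − 1 = 6.788%.
Difference: 12.919 − 6.788 = 6.131 pp.

6.13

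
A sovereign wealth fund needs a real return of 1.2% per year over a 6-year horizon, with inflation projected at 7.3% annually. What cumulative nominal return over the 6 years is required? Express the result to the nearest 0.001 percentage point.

Required annual nominal rate: (1+1.2%)(1+7.3%) − 1 = 8.5876%.
Cumulative over 6 years: (1 + 0.085876)^6 − 1 ≈ 0.63939.

63.939%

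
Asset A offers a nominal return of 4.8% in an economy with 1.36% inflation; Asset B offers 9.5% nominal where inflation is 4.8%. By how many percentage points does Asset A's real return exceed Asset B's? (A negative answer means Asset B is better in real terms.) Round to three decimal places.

-1.091

Asset A real return: 1.048/1.0136 − 1 = 3.3938%.
Asset B real return: 1.095/1.048 − 1 = 4.4847%.
Difference: 3.3938 − 4.4847 = -1.0909 pp.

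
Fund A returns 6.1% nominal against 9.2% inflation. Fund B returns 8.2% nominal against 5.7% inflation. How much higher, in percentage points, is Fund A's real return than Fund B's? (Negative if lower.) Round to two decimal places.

Fund A real return: 1.061/1.092 − 1 = -2.839%.
Fund B real return: 1.082/1.057 − 1 = 2.365%.
Difference: -2.839 − 2.365 = -5.204 pp.

-5.20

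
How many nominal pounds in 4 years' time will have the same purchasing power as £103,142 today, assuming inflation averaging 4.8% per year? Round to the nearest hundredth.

Cumulative price-level factor: (1+4.8%)^4 ≈ 1.2062716764.
The nominal amount required is £103,142 scaled up by that factor.

£124,417.27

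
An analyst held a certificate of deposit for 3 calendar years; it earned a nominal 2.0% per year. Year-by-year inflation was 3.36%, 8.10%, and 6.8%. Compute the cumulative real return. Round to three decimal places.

-11.069%

Cumulative inflation factor: 1.0336 × 1.0810 × 1.068 ≈ 1.19330.
Nominal growth factor: 1.06121. Real growth factor = 1.06121 / 1.19330 ≈ 0.88931.
Total real return ≈ -11.0694%.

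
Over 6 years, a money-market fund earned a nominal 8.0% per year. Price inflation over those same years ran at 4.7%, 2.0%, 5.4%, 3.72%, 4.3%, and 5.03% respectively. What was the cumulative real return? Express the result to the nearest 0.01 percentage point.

24.08%

Cumulative inflation factor: 1.047 × 1.020 × 1.054 × 1.0372 × 1.043 × 1.0503 ≈ 1.27893.
Nominal growth factor: 1.58687. Real growth factor = 1.58687 / 1.27893 ≈ 1.24078.
Total real return ≈ 24.0780%.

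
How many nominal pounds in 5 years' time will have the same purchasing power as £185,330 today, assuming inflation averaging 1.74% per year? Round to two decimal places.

Cumulative price-level factor: (1+1.74%)^5 ≈ 1.0900807402.
Multiplying £185,330 by the price-level factor gives the future nominal sum.

£202,024.66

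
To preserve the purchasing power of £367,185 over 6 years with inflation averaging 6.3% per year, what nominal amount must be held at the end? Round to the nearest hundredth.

Cumulative price-level factor: (1+6.3%)^6 ≈ 1.4427782516.
Multiplying £367,185 by the price-level factor gives the future nominal sum.

£529,766.53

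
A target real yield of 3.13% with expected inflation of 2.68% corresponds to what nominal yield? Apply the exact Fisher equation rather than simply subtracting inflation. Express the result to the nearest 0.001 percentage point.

5.894%

By the Fisher equation, 1 + r_nom = (1 + 3.13%)(1 + 2.68%) = 1.0313 × 1.0268 = 1.05893884.
So r_nom = 5.893884%.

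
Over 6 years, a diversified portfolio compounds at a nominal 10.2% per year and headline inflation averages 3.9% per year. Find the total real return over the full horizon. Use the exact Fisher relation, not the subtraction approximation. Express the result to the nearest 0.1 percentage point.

The annual real rate is (1+10.2%)/(1+3.9%) − 1 = 6.0635%.
Compounded over 6 years: (1 + 0.060635)^6 − 1 ≈ 0.42363.

42.4%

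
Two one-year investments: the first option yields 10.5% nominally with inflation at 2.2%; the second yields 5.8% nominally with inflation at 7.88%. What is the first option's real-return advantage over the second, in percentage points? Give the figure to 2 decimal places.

10.05

The first option real return: 1.105/1.022 − 1 = 8.121%.
The second real return: 1.058/1.0788 − 1 = -1.928%.
Difference: 8.121 − (-1.928) = 10.049 pp.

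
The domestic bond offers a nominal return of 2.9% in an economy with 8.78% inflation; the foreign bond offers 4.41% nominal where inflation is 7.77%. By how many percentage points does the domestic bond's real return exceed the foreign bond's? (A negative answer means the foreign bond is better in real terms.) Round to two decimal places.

-2.29

The domestic bond real return: 1.029/1.0878 − 1 = -5.405%.
The foreign bond real return: 1.0441/1.0777 − 1 = -3.118%.
Difference: -5.405 − (-3.118) = -2.287 pp.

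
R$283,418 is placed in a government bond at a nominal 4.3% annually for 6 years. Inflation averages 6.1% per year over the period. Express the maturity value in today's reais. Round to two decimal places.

R$255,764.92

Nominal value at maturity: R$283,418 × (1 + 4.3%)^6 ≈ R$364,865.90.
Price-level factor over 6 years: (1 + 6.1%)^6 ≈ 1.4265674267.
The maturity value deflated by that factor is the answer in today's purchasing power.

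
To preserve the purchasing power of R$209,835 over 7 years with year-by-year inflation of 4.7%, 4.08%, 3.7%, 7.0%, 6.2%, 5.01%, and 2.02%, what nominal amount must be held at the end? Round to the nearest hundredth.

R$288,665.53

Cumulative price-level factor: 1.047 × 1.0408 × 1.037 × 1.070 × 1.062 × 1.0501 × 1.0202 ≈ 1.3756786388.
Multiplying R$209,835 by the price-level factor gives the future nominal sum.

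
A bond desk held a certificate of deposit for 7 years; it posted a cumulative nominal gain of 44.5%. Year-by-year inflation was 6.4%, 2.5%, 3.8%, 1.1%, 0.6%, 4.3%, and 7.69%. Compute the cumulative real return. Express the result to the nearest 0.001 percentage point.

11.737%

Cumulative inflation factor: 1.064 × 1.025 × 1.038 × 1.011 × 1.006 × 1.043 × 1.0769 ≈ 1.29322.
Nominal growth factor: 1.44500. Real growth factor = 1.44500 / 1.29322 ≈ 1.11737.
Total real return ≈ 11.7368%.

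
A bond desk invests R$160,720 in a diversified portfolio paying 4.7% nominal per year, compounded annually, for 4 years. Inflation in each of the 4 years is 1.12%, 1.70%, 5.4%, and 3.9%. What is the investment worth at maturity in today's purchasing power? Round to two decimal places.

Nominal value at maturity: R$160,720 × (1 + 4.7%)^4 ≈ R$193,133.07.
Price-level factor over 4 years: 1.0112 × 1.0170 × 1.054 × 1.039 ≈ 1.1261964974.
The maturity value deflated by that factor is the answer in today's purchasing power.

R$171,491.45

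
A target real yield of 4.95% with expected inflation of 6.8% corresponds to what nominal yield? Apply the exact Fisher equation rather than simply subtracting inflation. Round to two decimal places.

By the Fisher equation, 1 + r_nom = (1 + 4.95%)(1 + 6.8%) = 1.0495 × 1.068 = 1.120866.
So r_nom = 12.0866%.

12.09%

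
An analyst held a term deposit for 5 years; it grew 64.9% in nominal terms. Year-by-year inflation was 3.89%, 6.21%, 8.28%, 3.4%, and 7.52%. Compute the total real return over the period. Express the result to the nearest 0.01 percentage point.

Cumulative inflation factor: 1.0389 × 1.0621 × 1.0828 × 1.034 × 1.0752 ≈ 1.32830.
Nominal growth factor: 1.64900. Real growth factor = 1.64900 / 1.32830 ≈ 1.24143.
Total real return ≈ 24.1433%.

24.14%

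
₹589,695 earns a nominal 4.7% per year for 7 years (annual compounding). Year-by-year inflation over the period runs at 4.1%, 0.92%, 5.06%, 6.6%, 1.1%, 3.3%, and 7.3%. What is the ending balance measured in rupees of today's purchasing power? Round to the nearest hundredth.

₹616,851.24

Nominal value at maturity: ₹589,695 × (1 + 4.7%)^7 ≈ ₹813,306.45.
Price-level factor over 7 years: 1.041 × 1.0092 × 1.0506 × 1.066 × 1.011 × 1.033 × 1.073 ≈ 1.3184806837.
The maturity value deflated by that factor is the answer in today's purchasing power.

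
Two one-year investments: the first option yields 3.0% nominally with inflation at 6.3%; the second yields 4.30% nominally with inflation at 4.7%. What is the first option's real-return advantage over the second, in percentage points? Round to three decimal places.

The first option real return: 1.030/1.063 − 1 = -3.1044%.
The second real return: 1.0430/1.047 − 1 = -0.3820%.
Difference: -3.1044 − (-0.3820) = -2.7224 pp.

-2.722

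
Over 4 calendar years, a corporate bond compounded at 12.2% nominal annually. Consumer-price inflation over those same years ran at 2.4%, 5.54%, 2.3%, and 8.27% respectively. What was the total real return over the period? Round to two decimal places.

Cumulative inflation factor: 1.024 × 1.0554 × 1.023 × 1.0827 ≈ 1.19702.
Nominal growth factor: 1.58479. Real growth factor = 1.58479 / 1.19702 ≈ 1.32395.
Total real return ≈ 32.3947%.

32.39%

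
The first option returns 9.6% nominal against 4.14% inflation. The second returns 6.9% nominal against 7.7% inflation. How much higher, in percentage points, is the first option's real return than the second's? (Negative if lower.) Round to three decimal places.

5.986

The first option real return: 1.096/1.0414 − 1 = 5.2429%.
The second real return: 1.069/1.077 − 1 = -0.7428%.
Difference: 5.2429 − (-0.7428) = 5.9857 pp.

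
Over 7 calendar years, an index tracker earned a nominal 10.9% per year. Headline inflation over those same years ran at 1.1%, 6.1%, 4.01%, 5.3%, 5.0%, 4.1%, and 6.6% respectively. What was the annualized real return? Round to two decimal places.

Cumulative inflation factor: 1.011 × 1.061 × 1.0401 × 1.053 × 1.050 × 1.041 × 1.066 ≈ 1.36889.
Nominal growth factor: 2.06310. Real growth factor = 2.06310 / 1.36889 ≈ 1.50714.
Annualized: 1.50714^(1/7) − 1 ≈ 0.06035.

6.04%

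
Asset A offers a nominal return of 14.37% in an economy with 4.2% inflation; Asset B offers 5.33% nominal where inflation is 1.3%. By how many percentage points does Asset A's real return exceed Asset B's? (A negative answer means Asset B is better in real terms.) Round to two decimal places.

Asset A real return: 1.1437/1.042 − 1 = 9.760%.
Asset B real return: 1.0533/1.013 − 1 = 3.978%.
Difference: 9.760 − 3.978 = 5.782 pp.

5.78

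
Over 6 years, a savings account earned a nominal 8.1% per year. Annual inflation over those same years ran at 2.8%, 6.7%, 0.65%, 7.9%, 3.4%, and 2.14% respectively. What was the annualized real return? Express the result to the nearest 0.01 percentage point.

4.04%

Cumulative inflation factor: 1.028 × 1.067 × 1.0065 × 1.079 × 1.034 × 1.0214 ≈ 1.25808.
Nominal growth factor: 1.59571. Real growth factor = 1.59571 / 1.25808 ≈ 1.26837.
Annualized: 1.26837^(1/6) − 1 ≈ 0.04042.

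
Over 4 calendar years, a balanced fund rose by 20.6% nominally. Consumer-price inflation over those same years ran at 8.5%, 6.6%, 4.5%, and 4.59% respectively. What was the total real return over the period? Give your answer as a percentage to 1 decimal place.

Cumulative inflation factor: 1.085 × 1.066 × 1.045 × 1.0459 ≈ 1.26413.
Nominal growth factor: 1.20600. Real growth factor = 1.20600 / 1.26413 ≈ 0.95401.
Total real return ≈ -4.5988%.

-4.6%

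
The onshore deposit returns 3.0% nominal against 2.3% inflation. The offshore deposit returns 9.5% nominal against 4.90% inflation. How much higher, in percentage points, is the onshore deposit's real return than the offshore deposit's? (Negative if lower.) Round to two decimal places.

The onshore deposit real return: 1.030/1.023 − 1 = 0.684%.
The offshore deposit real return: 1.095/1.0490 − 1 = 4.385%.
Difference: 0.684 − 4.385 = -3.701 pp.

-3.70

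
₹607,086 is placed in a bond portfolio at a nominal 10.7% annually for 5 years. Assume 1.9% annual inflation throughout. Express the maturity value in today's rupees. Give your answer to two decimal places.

Nominal value at maturity: ₹607,086 × (1 + 10.7%)^5 ≈ ₹1,009,225.75.
Price-level factor over 5 years: (1 + 1.9%)^5 ≈ 1.0986792441.
Dividing the nominal maturity value by the price-level factor gives the value in today's money.

₹918,580.88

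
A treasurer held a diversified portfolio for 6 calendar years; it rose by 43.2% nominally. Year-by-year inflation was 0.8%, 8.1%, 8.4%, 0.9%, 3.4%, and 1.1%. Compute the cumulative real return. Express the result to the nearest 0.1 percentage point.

Cumulative inflation factor: 1.008 × 1.081 × 1.084 × 1.009 × 1.034 × 1.011 ≈ 1.24589.
Nominal growth factor: 1.43200. Real growth factor = 1.43200 / 1.24589 ≈ 1.14938.
Total real return ≈ 14.9383%.

14.9%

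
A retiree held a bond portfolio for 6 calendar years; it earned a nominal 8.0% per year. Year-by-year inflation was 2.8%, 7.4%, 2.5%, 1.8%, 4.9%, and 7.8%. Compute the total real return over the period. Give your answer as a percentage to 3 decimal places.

Cumulative inflation factor: 1.028 × 1.074 × 1.025 × 1.018 × 1.049 × 1.078 ≈ 1.30276.
Nominal growth factor: 1.58687. Real growth factor = 1.58687 / 1.30276 ≈ 1.21809.
Total real return ≈ 21.8090%.

21.809%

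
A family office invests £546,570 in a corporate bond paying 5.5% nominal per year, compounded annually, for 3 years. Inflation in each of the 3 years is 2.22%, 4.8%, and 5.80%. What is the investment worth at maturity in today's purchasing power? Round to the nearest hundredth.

Nominal value at maturity: £546,570 × (1 + 5.5%)^3 ≈ £641,805.11.
Price-level factor over 3 years: 1.0222 × 1.048 × 1.0580 = 1.1333990048.
Dividing the nominal maturity value by the price-level factor gives the value in today's money.

£566,265.81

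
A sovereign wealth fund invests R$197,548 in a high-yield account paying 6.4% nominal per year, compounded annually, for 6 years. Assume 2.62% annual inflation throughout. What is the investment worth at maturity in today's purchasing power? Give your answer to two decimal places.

Nominal value at maturity: R$197,548 × (1 + 6.4%)^6 ≈ R$286,630.50.
Price-level factor over 6 years: (1 + 2.62%)^6 ≈ 1.1678634370.
The maturity value deflated by that factor is the answer in today's purchasing power.

R$245,431.52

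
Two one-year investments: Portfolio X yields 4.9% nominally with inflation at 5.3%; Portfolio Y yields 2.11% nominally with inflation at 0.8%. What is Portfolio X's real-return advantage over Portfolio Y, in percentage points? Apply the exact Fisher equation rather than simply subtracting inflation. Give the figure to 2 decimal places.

Portfolio X real return: 1.049/1.053 − 1 = -0.380%.
Portfolio Y real return: 1.0211/1.008 − 1 = 1.300%.
Difference: -0.380 − 1.300 = -1.680 pp.

-1.68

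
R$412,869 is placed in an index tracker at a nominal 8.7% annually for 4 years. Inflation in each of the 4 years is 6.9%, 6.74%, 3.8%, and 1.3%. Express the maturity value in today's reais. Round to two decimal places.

R$480,417.42

Nominal value at maturity: R$412,869 × (1 + 8.7%)^4 ≈ R$576,408.60.
Price-level factor over 4 years: 1.069 × 1.0674 × 1.038 × 1.013 ≈ 1.1998078596.
Dividing the nominal maturity value by the price-level factor gives the value in today's money.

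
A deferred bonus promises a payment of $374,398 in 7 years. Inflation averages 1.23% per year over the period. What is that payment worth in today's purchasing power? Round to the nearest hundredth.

Price-level factor over 7 years: (1 + 1.23%)^7 ≈ 1.0893430274.
Purchasing power today: $374,398 divided by that factor.

$343,691.56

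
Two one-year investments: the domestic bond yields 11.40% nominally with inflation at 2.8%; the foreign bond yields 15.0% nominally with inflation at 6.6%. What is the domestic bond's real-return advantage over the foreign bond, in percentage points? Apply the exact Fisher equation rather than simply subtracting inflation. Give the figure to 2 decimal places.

0.49

The domestic bond real return: 1.1140/1.028 − 1 = 8.366%.
The foreign bond real return: 1.150/1.066 − 1 = 7.880%.
Difference: 8.366 − 7.880 = 0.486 pp.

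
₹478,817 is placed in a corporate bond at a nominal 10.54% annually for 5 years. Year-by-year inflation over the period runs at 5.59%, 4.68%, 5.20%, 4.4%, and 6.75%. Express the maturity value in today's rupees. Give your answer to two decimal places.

Nominal value at maturity: ₹478,817 × (1 + 10.54%)^5 ≈ ₹790,254.29.
Price-level factor over 5 years: 1.0559 × 1.0468 × 1.0520 × 1.044 × 1.0675 ≈ 1.2958974224.
The maturity value deflated by that factor is the answer in today's purchasing power.

₹609,812.38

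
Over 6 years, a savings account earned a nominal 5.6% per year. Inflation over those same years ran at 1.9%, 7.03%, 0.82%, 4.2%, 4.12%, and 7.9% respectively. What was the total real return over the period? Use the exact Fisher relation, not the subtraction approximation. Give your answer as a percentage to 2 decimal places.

7.73%

Cumulative inflation factor: 1.019 × 1.0703 × 1.0082 × 1.042 × 1.0412 × 1.079 ≈ 1.28721.
Nominal growth factor: 1.38670. Real growth factor = 1.38670 / 1.28721 ≈ 1.07729.
Total real return ≈ 7.7293%.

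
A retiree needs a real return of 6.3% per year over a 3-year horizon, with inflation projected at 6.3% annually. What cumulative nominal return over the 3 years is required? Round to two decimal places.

44.28%

Required annual nominal rate: (1+6.3%)(1+6.3%) − 1 = 12.9969%.
Cumulative over 3 years: (1 + 0.129969)^3 − 1 ≈ 0.44278.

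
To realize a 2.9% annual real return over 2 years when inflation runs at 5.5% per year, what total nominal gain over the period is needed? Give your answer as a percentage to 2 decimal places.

Required annual nominal rate: (1+2.9%)(1+5.5%) − 1 = 8.5595%.
Cumulative over 2 years: (1 + 0.085595)^2 − 1 ≈ 0.17852.

17.85%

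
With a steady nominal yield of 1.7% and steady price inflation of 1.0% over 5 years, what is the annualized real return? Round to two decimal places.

With constant rates the annual real return is the same each year: (1+1.7%)/(1+1.0%) − 1 = 0.00693.

0.69%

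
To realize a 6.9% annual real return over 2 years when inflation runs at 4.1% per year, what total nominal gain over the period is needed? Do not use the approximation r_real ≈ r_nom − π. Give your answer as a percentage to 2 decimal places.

23.84%

Required annual nominal rate: (1+6.9%)(1+4.1%) − 1 = 11.2829%.
Cumulative over 2 years: (1 + 0.112829)^2 − 1 ≈ 0.23839.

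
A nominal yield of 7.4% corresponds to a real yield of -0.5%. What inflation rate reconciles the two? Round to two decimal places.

7.94%

From (1+r_nom) = (1+r_real)(1+π), we get 1+π = (1 + 7.4%)/(1 − 0.5%) = 1.074/0.995 ≈ 1.07940.
So π ≈ 7.9397%.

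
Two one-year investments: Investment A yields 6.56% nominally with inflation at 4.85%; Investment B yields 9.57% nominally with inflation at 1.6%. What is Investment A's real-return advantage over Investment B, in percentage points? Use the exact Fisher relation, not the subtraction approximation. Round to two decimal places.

-6.21

Investment A real return: 1.0656/1.0485 − 1 = 1.631%.
Investment B real return: 1.0957/1.016 − 1 = 7.844%.
Difference: 1.631 − 7.844 = -6.213 pp.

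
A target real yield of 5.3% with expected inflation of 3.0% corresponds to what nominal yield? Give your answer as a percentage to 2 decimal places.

8.46%

By the Fisher equation, 1 + r_nom = (1 + 5.3%)(1 + 3.0%) = 1.053 × 1.030 = 1.08459.
So r_nom = 8.459%.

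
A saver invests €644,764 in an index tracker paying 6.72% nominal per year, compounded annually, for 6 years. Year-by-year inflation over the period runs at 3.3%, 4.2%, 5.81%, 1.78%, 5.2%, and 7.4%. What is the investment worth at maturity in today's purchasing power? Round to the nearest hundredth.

Nominal value at maturity: €644,764 × (1 + 6.72%)^6 ≈ €952,523.46.
Price-level factor over 6 years: 1.033 × 1.042 × 1.0581 × 1.0178 × 1.052 × 1.074 ≈ 1.3097162700.
The maturity value deflated by that factor is the answer in today's purchasing power.

€727,274.66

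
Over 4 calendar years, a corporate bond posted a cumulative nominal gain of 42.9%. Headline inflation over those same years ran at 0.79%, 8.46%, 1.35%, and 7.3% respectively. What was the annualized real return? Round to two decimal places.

4.71%

Cumulative inflation factor: 1.0079 × 1.0846 × 1.0135 × 1.073 ≈ 1.18880.
Nominal growth factor: 1.42900. Real growth factor = 1.42900 / 1.18880 ≈ 1.20205.
Annualized: 1.20205^(1/4) − 1 ≈ 0.04708.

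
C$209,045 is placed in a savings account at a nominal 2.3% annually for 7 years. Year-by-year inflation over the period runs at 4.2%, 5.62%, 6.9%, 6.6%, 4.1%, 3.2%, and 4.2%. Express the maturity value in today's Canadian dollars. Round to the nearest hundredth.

C$174,591.17

Nominal value at maturity: C$209,045 × (1 + 2.3%)^7 ≈ C$245,114.62.
Price-level factor over 7 years: 1.042 × 1.0562 × 1.069 × 1.066 × 1.041 × 1.032 × 1.042 ≈ 1.4039347953.
Dividing the nominal maturity value by the price-level factor gives the value in today's money.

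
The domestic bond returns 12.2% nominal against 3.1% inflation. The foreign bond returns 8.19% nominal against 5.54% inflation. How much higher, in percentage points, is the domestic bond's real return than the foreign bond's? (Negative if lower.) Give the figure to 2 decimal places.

The domestic bond real return: 1.122/1.031 − 1 = 8.826%.
The foreign bond real return: 1.0819/1.0554 − 1 = 2.511%.
Difference: 8.826 − 2.511 = 6.315 pp.

6.32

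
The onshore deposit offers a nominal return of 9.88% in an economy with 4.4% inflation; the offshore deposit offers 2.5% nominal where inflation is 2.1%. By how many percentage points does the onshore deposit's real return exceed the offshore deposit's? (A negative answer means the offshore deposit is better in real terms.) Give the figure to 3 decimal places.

The onshore deposit real return: 1.0988/1.044 − 1 = 5.2490%.
The offshore deposit real return: 1.025/1.021 − 1 = 0.3918%.
Difference: 5.2490 − 0.3918 = 4.8572 pp.

4.857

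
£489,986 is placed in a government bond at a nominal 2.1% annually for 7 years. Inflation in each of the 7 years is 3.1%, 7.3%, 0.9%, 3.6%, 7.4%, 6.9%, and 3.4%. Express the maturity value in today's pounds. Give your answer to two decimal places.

£412,811.73

Nominal value at maturity: £489,986 × (1 + 2.1%)^7 ≈ £566,713.90.
Price-level factor over 7 years: 1.031 × 1.073 × 1.009 × 1.036 × 1.074 × 1.069 × 1.034 ≈ 1.3728144259.
Dividing the nominal maturity value by the price-level factor gives the value in today's money.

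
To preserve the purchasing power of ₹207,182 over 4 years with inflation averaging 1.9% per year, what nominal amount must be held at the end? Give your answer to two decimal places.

₹223,382.30

Cumulative price-level factor: (1+1.9%)^4 ≈ 1.0781935663.
The nominal amount required is ₹207,182 scaled up by that factor.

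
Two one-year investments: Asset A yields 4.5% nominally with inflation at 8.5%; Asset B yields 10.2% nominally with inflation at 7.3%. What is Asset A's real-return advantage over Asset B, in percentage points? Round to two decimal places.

Asset A real return: 1.045/1.085 − 1 = -3.687%.
Asset B real return: 1.102/1.073 − 1 = 2.703%.
Difference: -3.687 − 2.703 = -6.390 pp.

-6.39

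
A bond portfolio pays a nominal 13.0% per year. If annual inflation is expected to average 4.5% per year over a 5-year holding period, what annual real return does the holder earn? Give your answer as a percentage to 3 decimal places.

8.134%

With constant rates the annual real return is the same each year: (1+13.0%)/(1+4.5%) − 1 = 0.08134.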